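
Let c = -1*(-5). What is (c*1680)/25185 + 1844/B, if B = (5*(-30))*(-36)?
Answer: 1530019/2266650 ≈ 0.67501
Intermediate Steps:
B = 5400 (B = -150*(-36) = 5400)
c = 5
(c*1680)/25185 + 1844/B = (5*1680)/25185 + 1844/5400 = 8400*(1/25185) + 1844*(1/5400) = 560/1679 + 461/1350 = 1530019/2266650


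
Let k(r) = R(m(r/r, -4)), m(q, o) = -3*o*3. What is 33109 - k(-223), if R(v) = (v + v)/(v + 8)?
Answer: 364181/11 ≈ 33107.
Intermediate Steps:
m(q, o) = -9*o
R(v) = 2*v/(8 + v) (R(v) = (2*v)/(8 + v) = 2*v/(8 + v))
k(r) = 18/11 (k(r) = 2*(-9*(-4))/(8 - 9*(-4)) = 2*36/(8 + 36) = 2*36/44 = 2*36*(1/44) = 18/11)
33109 - k(-223) = 33109 - 1*18/11 = 33109 - 18/11 = 364181/11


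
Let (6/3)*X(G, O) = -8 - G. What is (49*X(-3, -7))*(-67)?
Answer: 16415/2 ≈ 8207.5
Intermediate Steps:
X(G, O) = -4 - G/2 (X(G, O) = (-8 - G)/2 = -4 - G/2)
(49*X(-3, -7))*(-67) = (49*(-4 - ½*(-3)))*(-67) = (49*(-4 + 3/2))*(-67) = (49*(-5/2))*(-67) = -245/2*(-67) = 16415/2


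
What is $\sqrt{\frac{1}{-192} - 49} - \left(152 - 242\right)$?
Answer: $90 + \frac{97 i \sqrt{3}}{24} \approx 90.0 + 7.0004 i$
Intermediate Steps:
$\sqrt{\frac{1}{-192} - 49} - \left(152 - 242\right) = \sqrt{- \frac{1}{192} - 49} - \left(152 - 242\right) = \sqrt{- \frac{9409}{192}} - -90 = \frac{97 i \sqrt{3}}{24} + 90 = 90 + \frac{97 i \sqrt{3}}{24}$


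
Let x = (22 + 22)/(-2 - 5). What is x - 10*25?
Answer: -1794/7 ≈ -256.29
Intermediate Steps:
x = -44/7 (x = 44/(-7) = 44*(-1/7) = -44/7 ≈ -6.2857)
x - 10*25 = -44/7 - 10*25 = -44/7 - 250 = -1794/7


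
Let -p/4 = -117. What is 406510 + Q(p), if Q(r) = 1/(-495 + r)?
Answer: 10975769/27 ≈ 4.0651e+5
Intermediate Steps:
p = 468 (p = -4*(-117) = 468)
406510 + Q(p) = 406510 + 1/(-495 + 468) = 406510 + 1/(-27) = 406510 - 1/27 = 10975769/27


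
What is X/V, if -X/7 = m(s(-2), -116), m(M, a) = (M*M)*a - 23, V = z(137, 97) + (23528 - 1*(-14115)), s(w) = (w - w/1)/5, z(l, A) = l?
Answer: 161/37780 ≈ 0.0042615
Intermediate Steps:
s(w) = 0 (s(w) = (w - w)*(⅕) = 0*(⅕) = 0)
V = 37780 (V = 137 + (23528 - 1*(-14115)) = 137 + (23528 + 14115) = 137 + 37643 = 37780)
m(M, a) = -23 + a*M² (m(M, a) = M²*a - 23 = a*M² - 23 = -23 + a*M²)
X = 161 (X = -7*(-23 - 116*0²) = -7*(-23 - 116*0) = -7*(-23 + 0) = -7*(-23) = 161)
X/V = 161/37780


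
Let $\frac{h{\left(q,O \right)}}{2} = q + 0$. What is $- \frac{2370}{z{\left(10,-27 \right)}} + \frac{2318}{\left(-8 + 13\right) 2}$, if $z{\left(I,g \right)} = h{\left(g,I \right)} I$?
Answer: $\frac{21257}{90} \approx 236.19$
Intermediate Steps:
$h{\left(q,O \right)} = 2 q$ ($h{\left(q,O \right)} = 2 \left(q + 0\right) = 2 q$)
$z{\left(I,g \right)} = 2 I g$ ($z{\left(I,g \right)} = 2 g I = 2 I g$)
$- \frac{2370}{z{\left(10,-27 \right)}} + \frac{2318}{\left(-8 + 13\right) 2} = - \frac{2370}{2 \cdot 10 \left(-27\right)} + \frac{2318}{\left(-8 + 13\right) 2} = - \frac{2370}{-540} + \frac{2318}{5 \cdot 2} = \left(-2370\right) \left(- \frac{1}{540}\right) + \frac{2318}{10} = \frac{79}{18} + 2318 \cdot \frac{1}{10} = \frac{79}{18} + \frac{1159}{5} = \frac{21257}{90}$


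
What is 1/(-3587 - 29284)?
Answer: -1/32871 ≈ -3.0422e-5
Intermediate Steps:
1/(-3587 - 29284) = 1/(-32871) = -1/32871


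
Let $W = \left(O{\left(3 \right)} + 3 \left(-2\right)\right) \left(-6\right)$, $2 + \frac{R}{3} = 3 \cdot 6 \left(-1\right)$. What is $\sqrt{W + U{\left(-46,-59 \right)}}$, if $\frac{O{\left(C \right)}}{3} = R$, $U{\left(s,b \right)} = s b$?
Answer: $\sqrt{3830} \approx 61.887$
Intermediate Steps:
$R = -60$ ($R = -6 + 3 \cdot 3 \cdot 6 \left(-1\right) = -6 + 3 \cdot 18 \left(-1\right) = -6 + 3 \left(-18\right) = -6 - 54 = -60$)
$U{\left(s,b \right)} = b s$
$O{\left(C \right)} = -180$ ($O{\left(C \right)} = 3 \left(-60\right) = -180$)
$W = 1116$ ($W = \left(-180 + 3 \left(-2\right)\right) \left(-6\right) = \left(-180 - 6\right) \left(-6\right) = \left(-186\right) \left(-6\right) = 1116$)
$\sqrt{W + U{\left(-46,-59 \right)}} = \sqrt{1116 - -2714} = \sqrt{1116 + 2714} = \sqrt{3830}$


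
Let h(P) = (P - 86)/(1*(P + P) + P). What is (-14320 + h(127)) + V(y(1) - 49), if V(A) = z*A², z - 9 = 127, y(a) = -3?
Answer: 134654585/381 ≈ 3.5342e+5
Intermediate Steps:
z = 136 (z = 9 + 127 = 136)
V(A) = 136*A²
h(P) = (-86 + P)/(3*P) (h(P) = (-86 + P)/(1*(2*P) + P) = (-86 + P)/(2*P + P) = (-86 + P)/((3*P)) = (-86 + P)*(1/(3*P)) = (-86 + P)/(3*P))
(-14320 + h(127)) + V(y(1) - 49) = (-14320 + (⅓)*(-86 + 127)/127) + 136*(-3 - 49)² = (-14320 + (⅓)*(1/127)*41) + 136*(-52)² = (-14320 + 41/381) + 136*2704 = -5455879/381 + 367744 = 134654585/381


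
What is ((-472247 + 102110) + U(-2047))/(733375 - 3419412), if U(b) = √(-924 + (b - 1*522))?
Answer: 370137/2686037 - I*√3493/2686037 ≈ 0.1378 - 2.2003e-5*I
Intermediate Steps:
U(b) = √(-1446 + b) (U(b) = √(-924 + (b - 522)) = √(-924 + (-522 + b)) = √(-1446 + b))
((-472247 + 102110) + U(-2047))/(733375 - 3419412) = ((-472247 + 102110) + √(-1446 - 2047))/(733375 - 3419412) = (-370137 + √(-3493))/(-2686037) = (-370137 + I*√3493)*(-1/2686037) = 370137/2686037 - I*√3493/2686037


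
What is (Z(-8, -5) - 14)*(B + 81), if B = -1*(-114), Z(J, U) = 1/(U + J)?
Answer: -2745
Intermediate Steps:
Z(J, U) = 1/(J + U)
B = 114
(Z(-8, -5) - 14)*(B + 81) = (1/(-8 - 5) - 14)*(114 + 81) = (1/(-13) - 14)*195 = (-1/13 - 14)*195 = -183/13*195 = -2745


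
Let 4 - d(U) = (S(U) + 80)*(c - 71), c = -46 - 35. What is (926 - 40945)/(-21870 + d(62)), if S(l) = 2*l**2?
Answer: -40019/1158870 ≈ -0.034533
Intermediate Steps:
c = -81
d(U) = 12164 + 304*U**2 (d(U) = 4 - (2*U**2 + 80)*(-81 - 71) = 4 - (80 + 2*U**2)*(-152) = 4 - (-12160 - 304*U**2) = 4 + (12160 + 304*U**2) = 12164 + 304*U**2)
(926 - 40945)/(-21870 + d(62)) = (926 - 40945)/(-21870 + (12164 + 304*62**2)) = -40019/(-21870 + (12164 + 304*3844)) = -40019/(-21870 + (12164 + 1168576)) = -40019/(-21870 + 1180740) = -40019/1158870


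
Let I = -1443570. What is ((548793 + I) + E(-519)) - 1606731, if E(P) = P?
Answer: -2502027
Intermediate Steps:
((548793 + I) + E(-519)) - 1606731 = ((548793 - 1443570) - 519) - 1606731 = (-894777 - 519) - 1606731 = -895296 - 1606731 = -2502027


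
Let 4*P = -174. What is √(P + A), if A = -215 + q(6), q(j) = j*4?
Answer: I*√938/2 ≈ 15.313*I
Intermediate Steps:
q(j) = 4*j
A = -191 (A = -215 + 4*6 = -215 + 24 = -191)
P = -87/2 (P = (¼)*(-174) = -87/2 ≈ -43.500)
√(P + A) = √(-87/2 - 191) = √(-469/2) = I*√938/2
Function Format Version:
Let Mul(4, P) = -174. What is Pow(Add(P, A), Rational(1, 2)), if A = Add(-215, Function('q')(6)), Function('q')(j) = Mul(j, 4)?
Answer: Mul(Rational(1, 2), I, Pow(938, Rational(1, 2))) ≈ Mul(15.313, I)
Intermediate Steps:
Function('q')(j) = Mul(4, j)
A = -191 (A = Add(-215, Mul(4, 6)) = Add(-215, 24) = -191)
P = Rational(-87, 2) (P = Mul(Rational(1, 4), -174) = Rational(-87, 2) ≈ -43.500)
Pow(Add(P, A), Rational(1, 2)) = Pow(Add(Rational(-87, 2), -191), Rational(1, 2)) = Pow(Rational(-469, 2), Rational(1, 2)) = Mul(Rational(1, 2), I, Pow(938, Rational(1, 2)))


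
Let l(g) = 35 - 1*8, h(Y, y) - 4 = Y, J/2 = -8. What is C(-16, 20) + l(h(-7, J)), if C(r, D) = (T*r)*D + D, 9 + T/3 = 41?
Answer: -30673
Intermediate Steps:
J = -16 (J = 2*(-8) = -16)
h(Y, y) = 4 + Y
T = 96 (T = -27 + 3*41 = -27 + 123 = 96)
l(g) = 27 (l(g) = 35 - 8 = 27)
C(r, D) = D + 96*D*r (C(r, D) = (96*r)*D + D = 96*D*r + D = D + 96*D*r)
C(-16, 20) + l(h(-7, J)) = 20*(1 + 96*(-16)) + 27 = 20*(1 - 1536) + 27 = 20*(-1535) + 27 = -30700 + 27 = -30673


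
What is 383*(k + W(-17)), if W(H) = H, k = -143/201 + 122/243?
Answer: -107311238/16281 ≈ -6591.2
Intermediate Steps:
k = -3409/16281 (k = -143*1/201 + 122*(1/243) = -143/201 + 122/243 = -3409/16281 ≈ -0.20939)
383*(k + W(-17)) = 383*(-3409/16281 - 17) = 383*(-280186/16281) = -107311238/16281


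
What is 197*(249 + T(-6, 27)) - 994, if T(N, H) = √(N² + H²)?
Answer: 48059 + 591*√85 ≈ 53508.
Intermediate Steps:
T(N, H) = √(H² + N²)
197*(249 + T(-6, 27)) - 994 = 197*(249 + √(27² + (-6)²)) - 994 = 197*(249 + √(729 + 36)) - 994 = 197*(249 + √765) - 994 = 197*(249 + 3*√85) - 994 = (49053 + 591*√85) - 994 = 48059 + 591*√85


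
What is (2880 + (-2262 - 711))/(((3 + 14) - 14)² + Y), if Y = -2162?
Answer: 93/2153 ≈ 0.043196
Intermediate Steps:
(2880 + (-2262 - 711))/(((3 + 14) - 14)² + Y) = (2880 + (-2262 - 711))/(((3 + 14) - 14)² - 2162) = (2880 - 2973)/((17 - 14)² - 2162) = -93/(3² - 2162) = -93/(9 - 2162) = -93/(-2153) = -93*(-1/2153) = 93/2153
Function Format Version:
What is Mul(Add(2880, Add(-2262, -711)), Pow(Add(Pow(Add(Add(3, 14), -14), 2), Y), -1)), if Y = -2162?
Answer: Rational(93, 2153) ≈ 0.043196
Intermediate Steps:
Mul(Add(2880, Add(-2262, -711)), Pow(Add(Pow(Add(Add(3, 14), -14), 2), Y), -1)) = Mul(Add(2880, Add(-2262, -711)), Pow(Add(Pow(Add(Add(3, 14), -14), 2), -2162), -1)) = Mul(Add(2880, -2973), Pow(Add(Pow(Add(17, -14), 2), -2162), -1)) = Mul(-93, Pow(Add(Pow(3, 2), -2162), -1)) = Mul(-93, Pow(Add(9, -2162), -1)) = Mul(-93, Pow(-2153, -1)) = Mul(-93, Rational(-1, 2153)) = Rational(93, 2153)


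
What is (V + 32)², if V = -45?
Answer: 169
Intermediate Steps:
(V + 32)² = (-45 + 32)² = (-13)² = 169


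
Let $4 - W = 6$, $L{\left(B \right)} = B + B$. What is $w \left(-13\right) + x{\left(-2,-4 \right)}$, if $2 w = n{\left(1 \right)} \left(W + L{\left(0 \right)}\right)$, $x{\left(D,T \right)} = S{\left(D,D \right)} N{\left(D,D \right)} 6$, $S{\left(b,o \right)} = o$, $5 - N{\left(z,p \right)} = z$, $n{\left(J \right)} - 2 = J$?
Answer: $-45$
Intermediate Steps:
$n{\left(J \right)} = 2 + J$
$N{\left(z,p \right)} = 5 - z$
$L{\left(B \right)} = 2 B$
$x{\left(D,T \right)} = 6 D \left(5 - D\right)$ ($x{\left(D,T \right)} = D \left(5 - D\right) 6 = 6 D \left(5 - D\right)$)
$W = -2$ ($W = 4 - 6 = -2$)
$w = -3$ ($w = \frac{\left(2 + 1\right) \left(-2 + 2 \cdot 0\right)}{2} = \frac{3 \left(-2 + 0\right)}{2} = \frac{3 \left(-2\right)}{2} = \frac{1}{2} \left(-6\right) = -3$)
$w \left(-13\right) + x{\left(-2,-4 \right)} = \left(-3\right) \left(-13\right) + 6 \left(-2\right) \left(5 - -2\right) = 39 + 6 \left(-2\right) \left(5 + 2\right) = 39 + 6 \left(-2\right) 7 = 39 - 84 = -45$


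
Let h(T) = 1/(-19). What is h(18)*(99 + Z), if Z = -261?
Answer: 162/19 ≈ 8.5263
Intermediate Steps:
h(T) = -1/19
h(18)*(99 + Z) = -(99 - 261)/19 = -1/19*(-162) = 162/19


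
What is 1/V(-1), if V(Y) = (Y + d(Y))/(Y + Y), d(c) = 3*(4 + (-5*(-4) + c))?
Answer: -1/34 ≈ -0.029412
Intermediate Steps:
d(c) = 72 + 3*c (d(c) = 3*(4 + (20 + c)) = 3*(24 + c) = 72 + 3*c)
V(Y) = (72 + 4*Y)/(2*Y) (V(Y) = (Y + (72 + 3*Y))/(Y + Y) = (72 + 4*Y)/((2*Y)) = (72 + 4*Y)*(1/(2*Y)) = (72 + 4*Y)/(2*Y))
1/V(-1) = 1/(2 + 36/(-1)) = 1/(2 + 36*(-1)) = 1/(2 - 36) = 1/(-34) = -1/34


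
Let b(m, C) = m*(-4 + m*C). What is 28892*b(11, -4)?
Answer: -15254976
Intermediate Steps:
b(m, C) = m*(-4 + C*m)
28892*b(11, -4) = 28892*(11*(-4 - 4*11)) = 28892*(11*(-4 - 44)) = 28892*(11*(-48)) = 28892*(-528) = -15254976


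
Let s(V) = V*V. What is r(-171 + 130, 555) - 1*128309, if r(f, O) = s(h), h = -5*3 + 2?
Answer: -128140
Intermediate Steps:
h = -13 (h = -15 + 2 = -13)
s(V) = V**2
r(f, O) = 169 (r(f, O) = (-13)**2 = 169)
r(-171 + 130, 555) - 1*128309 = 169 - 1*128309 = 169 - 128309 = -128140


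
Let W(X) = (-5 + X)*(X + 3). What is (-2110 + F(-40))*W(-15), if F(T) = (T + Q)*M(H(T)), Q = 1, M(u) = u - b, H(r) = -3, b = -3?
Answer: -506400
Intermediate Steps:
M(u) = 3 + u (M(u) = u - 1*(-3) = u + 3 = 3 + u)
F(T) = 0 (F(T) = (T + 1)*(3 - 3) = (1 + T)*0 = 0)
W(X) = (-5 + X)*(3 + X)
(-2110 + F(-40))*W(-15) = (-2110 + 0)*(-15 + (-15)² - 2*(-15)) = -2110*(-15 + 225 + 30) = -2110*240 = -506400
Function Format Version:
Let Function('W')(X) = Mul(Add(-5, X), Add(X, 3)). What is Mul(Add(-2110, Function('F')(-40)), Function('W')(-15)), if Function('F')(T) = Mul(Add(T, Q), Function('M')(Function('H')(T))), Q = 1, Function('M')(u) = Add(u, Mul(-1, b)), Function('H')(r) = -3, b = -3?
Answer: -506400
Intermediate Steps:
Function('M')(u) = Add(3, u) (Function('M')(u) = Add(u, Mul(-1, -3)) = Add(u, 3) = Add(3, u))
Function('F')(T) = 0 (Function('F')(T) = Mul(Add(T, 1), Add(3, -3)) = Mul(Add(1, T), 0) = 0)
Function('W')(X) = Mul(Add(-5, X), Add(3, X))
Mul(Add(-2110, Function('F')(-40)), Function('W')(-15)) = Mul(Add(-2110, 0), Add(-15, Pow(-15, 2), Mul(-2, -15))) = Mul(-2110, Add(-15, 225, 30)) = Mul(-2110, 240) = -506400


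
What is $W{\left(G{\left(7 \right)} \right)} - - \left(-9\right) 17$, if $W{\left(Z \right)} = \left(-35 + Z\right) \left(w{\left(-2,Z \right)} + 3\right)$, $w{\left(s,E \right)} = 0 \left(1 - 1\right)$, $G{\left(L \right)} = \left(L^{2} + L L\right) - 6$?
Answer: $18$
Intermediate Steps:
$G{\left(L \right)} = -6 + 2 L^{2}$ ($G{\left(L \right)} = \left(L^{2} + L^{2}\right) - 6 = 2 L^{2} - 6 = -6 + 2 L^{2}$)
$w{\left(s,E \right)} = 0$ ($w{\left(s,E \right)} = 0 \cdot 0 = 0$)
$W{\left(Z \right)} = -105 + 3 Z$ ($W{\left(Z \right)} = \left(-35 + Z\right) \left(0 + 3\right) = \left(-35 + Z\right) 3 = -105 + 3 Z$)
$W{\left(G{\left(7 \right)} \right)} - - \left(-9\right) 17 = \left(-105 + 3 \left(-6 + 2 \cdot 7^{2}\right)\right) - - \left(-9\right) 17 = \left(-105 + 3 \left(-6 + 2 \cdot 49\right)\right) - \left(-1\right) \left(-153\right) = \left(-105 + 3 \left(-6 + 98\right)\right) - 153 = \left(-105 + 3 \cdot 92\right) - 153 = \left(-105 + 276\right) - 153 = 171 - 153 = 18$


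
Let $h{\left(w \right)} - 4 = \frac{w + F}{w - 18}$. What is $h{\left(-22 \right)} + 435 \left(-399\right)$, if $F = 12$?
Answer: $- \frac{694243}{4} \approx -1.7356 \cdot 10^{5}$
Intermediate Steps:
$h{\left(w \right)} = 4 + \frac{12 + w}{-18 + w}$ ($h{\left(w \right)} = 4 + \frac{w + 12}{w - 18} = 4 + \frac{12 + w}{-18 + w}$)
$h{\left(-22 \right)} + 435 \left(-399\right) = \frac{5 \left(-12 - 22\right)}{-18 - 22} + 435 \left(-399\right) = 5 \frac{1}{-40} \left(-34\right) - 173565 = 5 \left(- \frac{1}{40}\right) \left(-34\right) - 173565 = \frac{17}{4} - 173565 = - \frac{694243}{4}$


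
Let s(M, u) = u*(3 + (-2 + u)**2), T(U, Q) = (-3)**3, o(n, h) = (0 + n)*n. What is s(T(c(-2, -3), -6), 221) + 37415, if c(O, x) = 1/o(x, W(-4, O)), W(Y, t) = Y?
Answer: 10637459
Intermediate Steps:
o(n, h) = n**2 (o(n, h) = n*n = n**2)
c(O, x) = x**(-2) (c(O, x) = 1/(x**2) = x**(-2))
T(U, Q) = -27
s(T(c(-2, -3), -6), 221) + 37415 = 221*(3 + (-2 + 221)**2) + 37415 = 221*(3 + 219**2) + 37415 = 221*(3 + 47961) + 37415 = 221*47964 + 37415 = 10600044 + 37415 = 10637459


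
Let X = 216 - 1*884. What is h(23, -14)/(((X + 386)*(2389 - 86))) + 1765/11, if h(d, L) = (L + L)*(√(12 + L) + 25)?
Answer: 81877135/510279 + 2*I*√2/46389 ≈ 160.46 + 6.0972e-5*I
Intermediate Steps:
h(d, L) = 2*L*(25 + √(12 + L)) (h(d, L) = (2*L)*(25 + √(12 + L)) = 2*L*(25 + √(12 + L)))
X = -668 (X = 216 - 884 = -668)
h(23, -14)/(((X + 386)*(2389 - 86))) + 1765/11 = (2*(-14)*(25 + √(12 - 14)))/(((-668 + 386)*(2389 - 86))) + 1765/11 = (2*(-14)*(25 + √(-2)))/((-282*2303)) + 1765*(1/11) = (2*(-14)*(25 + I*√2))/(-649446) + 1765/11 = (-700 - 28*I*√2)*(-1/649446) + 1765/11 = (50/46389 + 2*I*√2/46389) + 1765/11 = 81877135/510279 + 2*I*√2/46389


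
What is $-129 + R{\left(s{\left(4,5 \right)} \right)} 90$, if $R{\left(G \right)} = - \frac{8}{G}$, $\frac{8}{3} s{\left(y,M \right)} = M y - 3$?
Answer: $- \frac{4113}{17} \approx -241.94$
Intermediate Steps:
$s{\left(y,M \right)} = - \frac{9}{8} + \frac{3 M y}{8}$ ($s{\left(y,M \right)} = \frac{3 \left(M y - 3\right)}{8} = \frac{3 \left(-3 + M y\right)}{8} = - \frac{9}{8} + \frac{3 M y}{8}$)
$-129 + R{\left(s{\left(4,5 \right)} \right)} 90 = -129 + - \frac{8}{- \frac{9}{8} + \frac{3}{8} \cdot 5 \cdot 4} \cdot 90 = -129 + - \frac{8}{- \frac{9}{8} + \frac{15}{2}} \cdot 90 = -129 + - \frac{8}{\frac{51}{8}} \cdot 90 = -129 + \left(-8\right) \frac{8}{51} \cdot 90 = -129 - \frac{1920}{17} = - \frac{4113}{17}$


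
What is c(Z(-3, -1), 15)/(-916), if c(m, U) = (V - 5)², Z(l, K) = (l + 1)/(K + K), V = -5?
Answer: -25/229 ≈ -0.10917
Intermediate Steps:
Z(l, K) = (1 + l)/(2*K) (Z(l, K) = (1 + l)/((2*K)) = (1 + l)*(1/(2*K)) = (1 + l)/(2*K))
c(m, U) = 100 (c(m, U) = (-5 - 5)² = (-10)² = 100)
c(Z(-3, -1), 15)/(-916) = 100/(-916) = 100*(-1/916) = -25/229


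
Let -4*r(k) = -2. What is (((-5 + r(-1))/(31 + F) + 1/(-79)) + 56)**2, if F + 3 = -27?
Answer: 66178225/24964 ≈ 2650.9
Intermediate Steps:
F = -30 (F = -3 - 27 = -30)
r(k) = 1/2 (r(k) = -1/4*(-2) = 1/2)
(((-5 + r(-1))/(31 + F) + 1/(-79)) + 56)**2 = (((-5 + 1/2)/(31 - 30) + 1/(-79)) + 56)**2 = ((-9/2/1 - 1/79) + 56)**2 = ((-9/2*1 - 1/79) + 56)**2 = ((-9/2 - 1/79) + 56)**2 = (-713/158 + 56)**2 = (8135/158)**2 = 66178225/24964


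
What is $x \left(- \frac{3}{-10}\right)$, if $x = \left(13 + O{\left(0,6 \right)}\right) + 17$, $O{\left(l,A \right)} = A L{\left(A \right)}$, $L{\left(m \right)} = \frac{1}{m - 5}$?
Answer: $\frac{54}{5} \approx 10.8$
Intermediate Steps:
$L{\left(m \right)} = \frac{1}{-5 + m}$
$O{\left(l,A \right)} = \frac{A}{-5 + A}$
$x = 36$ ($x = \left(13 + \frac{6}{-5 + 6}\right) + 17 = \left(13 + \frac{6}{1}\right) + 17 = \left(13 + 6 \cdot 1\right) + 17 = \left(13 + 6\right) + 17 = 19 + 17 = 36$)
$x \left(- \frac{3}{-10}\right) = 36 \left(- \frac{3}{-10}\right) = 36 \left(\left(-3\right) \left(- \frac{1}{10}\right)\right) = 36 \cdot \frac{3}{10} = \frac{54}{5}$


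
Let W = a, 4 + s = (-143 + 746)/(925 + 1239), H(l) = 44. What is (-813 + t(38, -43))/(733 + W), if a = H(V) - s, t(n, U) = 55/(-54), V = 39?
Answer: -47561474/45615987 ≈ -1.0426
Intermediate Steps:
t(n, U) = -55/54 (t(n, U) = 55*(-1/54) = -55/54)
s = -8053/2164 (s = -4 + (-143 + 746)/(925 + 1239) = -4 + 603/2164 = -8053/2164 ≈ -3.7213)
a = 103269/2164 (a = 44 - 1*(-8053/2164) = 44 + 8053/2164 = 103269/2164 ≈ 47.721)
W = 103269/2164 ≈ 47.721
(-813 + t(38, -43))/(733 + W) = (-813 - 55/54)/(733 + 103269/2164) = -43957/(54*1689481/2164) = -43957/54*2164/1689481 = -47561474/45615987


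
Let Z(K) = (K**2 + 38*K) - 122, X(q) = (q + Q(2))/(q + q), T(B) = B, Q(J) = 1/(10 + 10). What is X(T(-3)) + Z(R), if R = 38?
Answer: 331979/120 ≈ 2766.5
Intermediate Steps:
Q(J) = 1/20
X(q) = (1/20 + q)/(2*q) (X(q) = (q + 1/20)/(q + q) = (1/20 + q)/((2*q)) = (1/20 + q)*(1/(2*q)) = (1/20 + q)/(2*q))
Z(K) = -122 + K**2 + 38*K
X(T(-3)) + Z(R) = (1/40)*(1 + 20*(-3))/(-3) + (-122 + 38**2 + 38*38) = (1/40)*(-1/3)*(1 - 60) + (-122 + 1444 + 1444) = (1/40)*(-1/3)*(-59) + 2766 = 59/120 + 2766 = 331979/120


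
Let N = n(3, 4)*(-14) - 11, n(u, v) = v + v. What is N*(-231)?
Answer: 28413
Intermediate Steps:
n(u, v) = 2*v
N = -123 (N = (2*4)*(-14) - 11 = 8*(-14) - 11 = -112 - 11 = -123)
N*(-231) = -123*(-231) = 28413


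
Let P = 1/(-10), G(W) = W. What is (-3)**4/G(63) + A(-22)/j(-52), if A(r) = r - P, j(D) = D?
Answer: 6213/3640 ≈ 1.7069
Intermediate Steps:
P = -1/10 ≈ -0.10000
A(r) = 1/10 + r (A(r) = r - 1*(-1/10) = r + 1/10 = 1/10 + r)
(-3)**4/G(63) + A(-22)/j(-52) = (-3)**4/63 + (1/10 - 22)/(-52) = 81*(1/63) - 219/10*(-1/52) = 9/7 + 219/520 = 6213/3640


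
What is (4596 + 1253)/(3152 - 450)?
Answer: 5849/2702 ≈ 2.1647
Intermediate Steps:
(4596 + 1253)/(3152 - 450) = 5849/2702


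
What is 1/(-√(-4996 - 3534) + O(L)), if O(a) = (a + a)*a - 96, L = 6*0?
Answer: I/(√8530 - 96*I) ≈ -0.0054097 + 0.0052044*I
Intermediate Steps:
L = 0
O(a) = -96 + 2*a² (O(a) = (2*a)*a - 96 = 2*a² - 96 = -96 + 2*a²)
1/(-√(-4996 - 3534) + O(L)) = 1/(-√(-4996 - 3534) + (-96 + 2*0²)) = 1/(-√(-8530) + (-96 + 2*0)) = 1/(-I*√8530 + (-96 + 0)) = 1/(-I*√8530 - 96) = 1/(-96 - I*√8530)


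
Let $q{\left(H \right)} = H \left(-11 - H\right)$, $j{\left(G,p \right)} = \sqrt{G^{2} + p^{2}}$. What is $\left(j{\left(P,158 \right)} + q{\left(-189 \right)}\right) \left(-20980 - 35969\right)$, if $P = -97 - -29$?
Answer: $1915878258 - 113898 \sqrt{7397} \approx 1.9061 \cdot 10^{9}$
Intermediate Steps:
$P = -68$ ($P = -97 + 29 = -68$)
$\left(j{\left(P,158 \right)} + q{\left(-189 \right)}\right) \left(-20980 - 35969\right) = \left(\sqrt{\left(-68\right)^{2} + 158^{2}} - - 189 \left(11 - 189\right)\right) \left(-20980 - 35969\right) = \left(\sqrt{4624 + 24964} - \left(-189\right) \left(-178\right)\right) \left(-56949\right) = \left(\sqrt{29588} - 33642\right) \left(-56949\right) = \left(2 \sqrt{7397} - 33642\right) \left(-56949\right) = \left(-33642 + 2 \sqrt{7397}\right) \left(-56949\right) = 1915878258 - 113898 \sqrt{7397}$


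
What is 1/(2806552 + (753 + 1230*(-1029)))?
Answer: 1/1541635 ≈ 6.4866e-7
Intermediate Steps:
1/(2806552 + (753 + 1230*(-1029))) = 1/(2806552 + (753 - 1265670)) = 1/(2806552 - 1264917) = 1/1541635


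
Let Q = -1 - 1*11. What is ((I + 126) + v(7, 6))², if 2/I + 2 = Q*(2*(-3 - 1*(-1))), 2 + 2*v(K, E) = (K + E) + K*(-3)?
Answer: 7750656/529 ≈ 14652.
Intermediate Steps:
Q = -12 (Q = -1 - 11 = -12)
v(K, E) = -1 + E/2 - K (v(K, E) = -1 + ((K + E) + K*(-3))/2 = -1 + ((E + K) - 3*K)/2 = -1 + (E - 2*K)/2 = -1 + (E/2 - K) = -1 + E/2 - K)
I = 1/23 (I = 2/(-2 - 24*(-3 - 1*(-1))) = 2/(-2 - 24*(-3 + 1)) = 2/(-2 - 24*(-2)) = 2/(-2 - 12*(-4)) = 2/(-2 + 48) = 2/46 = 2*(1/46) = 1/23 ≈ 0.043478)
((I + 126) + v(7, 6))² = ((1/23 + 126) + (-1 + (½)*6 - 1*7))² = (2899/23 + (-1 + 3 - 7))² = (2899/23 - 5)² = (2784/23)² = 7750656/529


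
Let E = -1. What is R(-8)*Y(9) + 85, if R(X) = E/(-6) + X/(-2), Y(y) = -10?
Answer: 130/3 ≈ 43.333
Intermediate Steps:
R(X) = ⅙ - X/2 (R(X) = -1/(-6) + X/(-2) = -1*(-⅙) + X*(-½) = ⅙ - X/2)
R(-8)*Y(9) + 85 = (⅙ - ½*(-8))*(-10) + 85 = (⅙ + 4)*(-10) + 85 = (25/6)*(-10) + 85 = -125/3 + 85 = 130/3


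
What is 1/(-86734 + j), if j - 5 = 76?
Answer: -1/86653 ≈ -1.1540e-5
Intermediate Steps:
j = 81 (j = 5 + 76 = 81)
1/(-86734 + j) = 1/(-86734 + 81) = 1/(-86653) = -1/86653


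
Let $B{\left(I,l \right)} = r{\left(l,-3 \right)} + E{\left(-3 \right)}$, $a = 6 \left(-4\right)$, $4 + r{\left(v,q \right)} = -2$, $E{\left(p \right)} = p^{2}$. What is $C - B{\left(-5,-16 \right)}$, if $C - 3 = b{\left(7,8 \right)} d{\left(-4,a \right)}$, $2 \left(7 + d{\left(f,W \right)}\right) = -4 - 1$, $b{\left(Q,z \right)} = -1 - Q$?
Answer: $76$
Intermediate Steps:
$r{\left(v,q \right)} = -6$ ($r{\left(v,q \right)} = -4 - 2 = -6$)
$a = -24$
$d{\left(f,W \right)} = - \frac{19}{2}$ ($d{\left(f,W \right)} = -7 + \frac{-4 - 1}{2} = -7 + \frac{1}{2} \left(-5\right) = -7 - \frac{5}{2} = - \frac{19}{2}$)
$B{\left(I,l \right)} = 3$ ($B{\left(I,l \right)} = -6 + \left(-3\right)^{2} = -6 + 9 = 3$)
$C = 79$ ($C = 3 + \left(-1 - 7\right) \left(- \frac{19}{2}\right) = 3 - -76 = 3 + 76 = 79$)
$C - B{\left(-5,-16 \right)} = 79 - 3 = 76$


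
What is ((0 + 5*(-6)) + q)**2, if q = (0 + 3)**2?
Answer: 441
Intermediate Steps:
q = 9 (q = 3**2 = 9)
((0 + 5*(-6)) + q)**2 = ((0 + 5*(-6)) + 9)**2 = ((0 - 30) + 9)**2 = (-30 + 9)**2 = (-21)**2 = 441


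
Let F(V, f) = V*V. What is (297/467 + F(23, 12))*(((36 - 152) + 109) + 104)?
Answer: 23991980/467 ≈ 51375.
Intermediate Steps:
F(V, f) = V**2
(297/467 + F(23, 12))*(((36 - 152) + 109) + 104) = (297/467 + 23**2)*(((36 - 152) + 109) + 104) = (297*(1/467) + 529)*((-116 + 109) + 104) = (297/467 + 529)*(-7 + 104) = (247340/467)*97 = 23991980/467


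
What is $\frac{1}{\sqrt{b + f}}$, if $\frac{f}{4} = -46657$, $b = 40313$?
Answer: $- \frac{i \sqrt{146315}}{146315} \approx - 0.0026143 i$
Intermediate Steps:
$f = -186628$ ($f = 4 \left(-46657\right) = -186628$)
$\frac{1}{\sqrt{b + f}} = \frac{1}{\sqrt{40313 - 186628}} = \frac{1}{\sqrt{-146315}} = \frac{1}{i \sqrt{146315}} = - \frac{i \sqrt{146315}}{146315}$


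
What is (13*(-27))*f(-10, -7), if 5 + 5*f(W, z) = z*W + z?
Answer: -20358/5 ≈ -4071.6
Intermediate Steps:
f(W, z) = -1 + z/5 + W*z/5 (f(W, z) = -1 + (z*W + z)/5 = -1 + (W*z + z)/5 = -1 + (z + W*z)/5 = -1 + (z/5 + W*z/5) = -1 + z/5 + W*z/5)
(13*(-27))*f(-10, -7) = (13*(-27))*(-1 + (⅕)*(-7) + (⅕)*(-10)*(-7)) = -351*(-1 - 7/5 + 14) = -351*58/5 = -20358/5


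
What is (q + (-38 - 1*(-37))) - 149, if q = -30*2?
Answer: -210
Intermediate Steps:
q = -60
(q + (-38 - 1*(-37))) - 149 = (-60 + (-38 - 1*(-37))) - 149 = (-60 + (-38 + 37)) - 149 = (-60 - 1) - 149 = -61 - 149 = -210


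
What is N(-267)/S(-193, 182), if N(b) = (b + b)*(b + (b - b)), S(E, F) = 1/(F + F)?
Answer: 51898392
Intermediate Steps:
S(E, F) = 1/(2*F)
N(b) = 2*b² (N(b) = (2*b)*(b + 0) = (2*b)*b = 2*b²)
N(-267)/S(-193, 182) = (2*(-267)²)/(((½)/182)) = (2*71289)/(((½)*(1/182))) = 142578/(1/364) = 142578*364 = 51898392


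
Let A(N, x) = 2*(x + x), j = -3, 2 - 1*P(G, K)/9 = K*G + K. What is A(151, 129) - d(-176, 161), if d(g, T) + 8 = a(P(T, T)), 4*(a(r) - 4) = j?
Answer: 2083/4 ≈ 520.75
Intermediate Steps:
P(G, K) = 18 - 9*K - 9*G*K (P(G, K) = 18 - 9*(K*G + K) = 18 - 9*(G*K + K) = 18 - 9*(K + G*K) = 18 + (-9*K - 9*G*K) = 18 - 9*K - 9*G*K)
a(r) = 13/4 (a(r) = 4 + (¼)*(-3) = 4 - ¾ = 13/4)
d(g, T) = -19/4 (d(g, T) = -8 + 13/4 = -19/4)
A(N, x) = 4*x (A(N, x) = 2*(2*x) = 4*x)
A(151, 129) - d(-176, 161) = 4*129 - 1*(-19/4) = 516 + 19/4 = 2083/4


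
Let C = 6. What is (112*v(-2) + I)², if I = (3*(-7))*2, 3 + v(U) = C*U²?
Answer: 5336100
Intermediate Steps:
v(U) = -3 + 6*U²
I = -42 (I = -21*2 = -42)
(112*v(-2) + I)² = (112*(-3 + 6*(-2)²) - 42)² = (112*(-3 + 6*4) - 42)² = (112*(-3 + 24) - 42)² = (112*21 - 42)² = (2352 - 42)² = 2310² = 5336100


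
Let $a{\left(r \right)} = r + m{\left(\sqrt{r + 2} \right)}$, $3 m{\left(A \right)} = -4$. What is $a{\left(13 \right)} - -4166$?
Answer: $\frac{12533}{3} \approx 4177.7$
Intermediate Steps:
$m{\left(A \right)} = - \frac{4}{3}$ ($m{\left(A \right)} = \frac{1}{3} \left(-4\right) = - \frac{4}{3}$)
$a{\left(r \right)} = - \frac{4}{3} + r$ ($a{\left(r \right)} = r - \frac{4}{3} = - \frac{4}{3} + r$)
$a{\left(13 \right)} - -4166 = \left(- \frac{4}{3} + 13\right) - -4166 = \frac{35}{3} + 4166 = \frac{12533}{3}$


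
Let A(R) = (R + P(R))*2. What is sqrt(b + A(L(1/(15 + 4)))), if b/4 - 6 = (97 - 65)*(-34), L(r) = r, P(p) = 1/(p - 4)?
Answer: 2*I*sqrt(87893601)/285 ≈ 65.791*I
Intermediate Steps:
P(p) = 1/(-4 + p)
A(R) = 2*R + 2/(-4 + R) (A(R) = (R + 1/(-4 + R))*2 = 2*R + 2/(-4 + R))
b = -4328 (b = 24 + 4*((97 - 65)*(-34)) = 24 + 4*(32*(-34)) = 24 + 4*(-1088) = 24 - 4352 = -4328)
sqrt(b + A(L(1/(15 + 4)))) = sqrt(-4328 + 2*(1 + (-4 + 1/(15 + 4))/(15 + 4))/(-4 + 1/(15 + 4))) = sqrt(-4328 + 2*(1 + (-4 + 1/19)/19)/(-4 + 1/19)) = sqrt(-4328 + 2*(1 + (1/19)*(-75/19))/(-75/19)) = sqrt(-4328 + 2*(-19/75)*(1 - 75/361)) = sqrt(-4328 + 2*(-19/75)*(286/361)) = sqrt(-4328 - 572/1425) = sqrt(-6167972/1425) = 2*I*sqrt(87893601)/285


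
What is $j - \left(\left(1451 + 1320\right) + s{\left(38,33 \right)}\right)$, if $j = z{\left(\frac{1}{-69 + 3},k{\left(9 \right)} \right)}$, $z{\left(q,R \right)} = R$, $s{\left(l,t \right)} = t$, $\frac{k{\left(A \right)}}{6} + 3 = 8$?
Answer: $-2774$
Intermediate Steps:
$k{\left(A \right)} = 30$ ($k{\left(A \right)} = -18 + 6 \cdot 8 = -18 + 48 = 30$)
$j = 30$
$j - \left(\left(1451 + 1320\right) + s{\left(38,33 \right)}\right) = 30 - \left(\left(1451 + 1320\right) + 33\right) = 30 - \left(2771 + 33\right) = 30 - 2804 = -2774$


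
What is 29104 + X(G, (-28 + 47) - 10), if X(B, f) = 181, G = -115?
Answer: 29285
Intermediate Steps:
29104 + X(G, (-28 + 47) - 10) = 29104 + 181 = 29285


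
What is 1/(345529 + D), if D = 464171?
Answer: 1/809700 ≈ 1.2350e-6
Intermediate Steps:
1/(345529 + D) = 1/(345529 + 464171) = 1/809700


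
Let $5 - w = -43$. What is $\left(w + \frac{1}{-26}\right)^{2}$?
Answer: $\frac{1555009}{676} \approx 2300.3$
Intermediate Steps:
$w = 48$ ($w = 5 - -43 = 5 + 43 = 48$)
$\left(w + \frac{1}{-26}\right)^{2} = \left(48 + \frac{1}{-26}\right)^{2} = \left(48 - \frac{1}{26}\right)^{2} = \left(\frac{1247}{26}\right)^{2} = \frac{1555009}{676}$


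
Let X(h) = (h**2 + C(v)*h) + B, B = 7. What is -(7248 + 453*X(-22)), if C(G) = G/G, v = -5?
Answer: -219705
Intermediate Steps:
C(G) = 1
X(h) = 7 + h + h**2 (X(h) = (h**2 + 1*h) + 7 = (h**2 + h) + 7 = (h + h**2) + 7 = 7 + h + h**2)
-(7248 + 453*X(-22)) = -453/(1/((7 - 22 + (-22)**2) + 16)) = -453/(1/((7 - 22 + 484) + 16)) = -453/(1/(469 + 16)) = -453/(1/485) = -453/1/485 = -453*485 = -219705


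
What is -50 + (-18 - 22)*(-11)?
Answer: 390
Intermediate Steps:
-50 + (-18 - 22)*(-11) = -50 - 40*(-11) = -50 + 440 = 390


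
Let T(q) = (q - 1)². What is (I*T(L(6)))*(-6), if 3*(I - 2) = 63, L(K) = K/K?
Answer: 0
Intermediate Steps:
L(K) = 1
I = 23 (I = 2 + (⅓)*63 = 2 + 21 = 23)
T(q) = (-1 + q)²
(I*T(L(6)))*(-6) = (23*(-1 + 1)²)*(-6) = (23*0²)*(-6) = (23*0)*(-6) = 0*(-6) = 0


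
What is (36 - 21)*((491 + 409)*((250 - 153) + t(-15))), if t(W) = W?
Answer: 1107000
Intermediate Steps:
(36 - 21)*((491 + 409)*((250 - 153) + t(-15))) = (36 - 21)*((491 + 409)*((250 - 153) - 15)) = 15*(900*(97 - 15)) = 15*(900*82) = 15*73800 = 1107000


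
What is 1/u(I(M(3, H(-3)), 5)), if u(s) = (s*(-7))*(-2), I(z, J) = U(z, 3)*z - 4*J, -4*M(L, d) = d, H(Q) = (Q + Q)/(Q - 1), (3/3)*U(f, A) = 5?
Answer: -4/1225 ≈ -0.0032653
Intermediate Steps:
U(f, A) = 5
H(Q) = 2*Q/(-1 + Q) (H(Q) = (2*Q)/(-1 + Q) = 2*Q/(-1 + Q))
M(L, d) = -d/4
I(z, J) = -4*J + 5*z (I(z, J) = 5*z - 4*J = -4*J + 5*z)
u(s) = 14*s (u(s) = -7*s*(-2) = 14*s)
1/u(I(M(3, H(-3)), 5)) = 1/(14*(-4*5 + 5*(-(-3)/(2*(-1 - 3))))) = 1/(14*(-20 + 5*(-(-3)/(2*(-4))))) = 1/(14*(-20 + 5*(-(-3)*(-1)/(2*4)))) = 1/(14*(-20 + 5*(-¼*3/2))) = 1/(14*(-20 + 5*(-3/8))) = 1/(14*(-20 - 15/8)) = 1/(14*(-175/8)) = 1/(-1225/4) = -4/1225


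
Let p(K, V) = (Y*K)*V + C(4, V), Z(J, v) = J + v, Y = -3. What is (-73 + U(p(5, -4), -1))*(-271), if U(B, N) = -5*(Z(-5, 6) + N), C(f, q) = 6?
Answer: 19783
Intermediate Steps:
p(K, V) = 6 - 3*K*V (p(K, V) = (-3*K)*V + 6 = -3*K*V + 6 = 6 - 3*K*V)
U(B, N) = -5 - 5*N (U(B, N) = -5*((-5 + 6) + N) = -5*(1 + N) = -5 - 5*N)
(-73 + U(p(5, -4), -1))*(-271) = (-73 + (-5 - 5*(-1)))*(-271) = (-73 + (-5 + 5))*(-271) = (-73 + 0)*(-271) = -73*(-271) = 19783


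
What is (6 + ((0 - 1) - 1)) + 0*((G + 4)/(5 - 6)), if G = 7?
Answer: 4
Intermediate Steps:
(6 + ((0 - 1) - 1)) + 0*((G + 4)/(5 - 6)) = (6 + ((0 - 1) - 1)) + 0*((7 + 4)/(5 - 6)) = (6 + (-1 - 1)) + 0*(11/(-1)) = (6 - 2) + 0*(11*(-1)) = 4 + 0*(-11) = 4 + 0 = 4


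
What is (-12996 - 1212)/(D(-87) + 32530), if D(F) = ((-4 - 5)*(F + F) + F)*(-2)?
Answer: -3552/7393 ≈ -0.48045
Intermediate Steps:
D(F) = 34*F (D(F) = (-18*F + F)*(-2) = -17*F*(-2) = 34*F)
(-12996 - 1212)/(D(-87) + 32530) = (-12996 - 1212)/(34*(-87) + 32530) = -14208/(-2958 + 32530) = -14208/29572 = -14208*1/29572 = -3552/7393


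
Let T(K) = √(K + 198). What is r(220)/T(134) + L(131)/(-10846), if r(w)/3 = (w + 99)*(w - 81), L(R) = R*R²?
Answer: -2248091/10846 + 133023*√83/166 ≈ 7093.3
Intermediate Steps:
T(K) = √(198 + K)
L(R) = R³
r(w) = 3*(-81 + w)*(99 + w) (r(w) = 3*((w + 99)*(w - 81)) = 3*((99 + w)*(-81 + w)) = 3*((-81 + w)*(99 + w)) = 3*(-81 + w)*(99 + w))
r(220)/T(134) + L(131)/(-10846) = (-24057 + 3*220² + 54*220)/(√(198 + 134)) + 131³/(-10846) = (-24057 + 3*48400 + 11880)/(√332) + 2248091*(-1/10846) = (-24057 + 145200 + 11880)/((2*√83)) - 2248091/10846 = 133023*(√83/166) - 2248091/10846 = 133023*√83/166 - 2248091/10846 = -2248091/10846 + 133023*√83/166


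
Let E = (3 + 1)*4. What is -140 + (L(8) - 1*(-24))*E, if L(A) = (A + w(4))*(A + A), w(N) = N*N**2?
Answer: 18676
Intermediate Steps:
E = 16 (E = 4*4 = 16)
w(N) = N**3
L(A) = 2*A*(64 + A) (L(A) = (A + 4**3)*(A + A) = (A + 64)*(2*A) = (64 + A)*(2*A) = 2*A*(64 + A))
-140 + (L(8) - 1*(-24))*E = -140 + (2*8*(64 + 8) - 1*(-24))*16 = -140 + (2*8*72 + 24)*16 = -140 + (1152 + 24)*16 = -140 + 1176*16 = -140 + 18816 = 18676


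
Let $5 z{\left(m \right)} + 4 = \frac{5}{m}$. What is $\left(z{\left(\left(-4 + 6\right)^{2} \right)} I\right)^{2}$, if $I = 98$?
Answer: $\frac{290521}{100} \approx 2905.2$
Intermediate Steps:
$z{\left(m \right)} = - \frac{4}{5} + \frac{1}{m}$ ($z{\left(m \right)} = - \frac{4}{5} + \frac{5 \frac{1}{m}}{5} = - \frac{4}{5} + \frac{1}{m}$)
$\left(z{\left(\left(-4 + 6\right)^{2} \right)} I\right)^{2} = \left(\left(- \frac{4}{5} + \frac{1}{\left(-4 + 6\right)^{2}}\right) 98\right)^{2} = \left(\left(- \frac{4}{5} + \frac{1}{2^{2}}\right) 98\right)^{2} = \left(\left(- \frac{4}{5} + \frac{1}{4}\right) 98\right)^{2} = \left(\left(- \frac{11}{20}\right) 98\right)^{2} = \left(- \frac{539}{10}\right)^{2} = \frac{290521}{100}$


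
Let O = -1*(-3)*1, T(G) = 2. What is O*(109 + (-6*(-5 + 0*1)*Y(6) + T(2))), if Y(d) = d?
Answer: 873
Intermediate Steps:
O = 3 (O = 3*1 = 3)
O*(109 + (-6*(-5 + 0*1)*Y(6) + T(2))) = 3*(109 + (-6*(-5 + 0*1)*6 + 2)) = 3*(109 + (-6*(-5 + 0)*6 + 2)) = 3*(109 + (-(-30)*6 + 2)) = 3*(109 + (-6*(-30) + 2)) = 3*(109 + (180 + 2)) = 3*(109 + 182) = 3*291 = 873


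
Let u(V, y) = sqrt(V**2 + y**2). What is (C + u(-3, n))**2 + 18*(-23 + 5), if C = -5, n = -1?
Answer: -324 + (5 - sqrt(10))**2 ≈ -320.62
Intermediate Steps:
(C + u(-3, n))**2 + 18*(-23 + 5) = (-5 + sqrt((-3)**2 + (-1)**2))**2 + 18*(-23 + 5) = (-5 + sqrt(9 + 1))**2 + 18*(-18) = (-5 + sqrt(10))**2 - 324 = -324 + (-5 + sqrt(10))**2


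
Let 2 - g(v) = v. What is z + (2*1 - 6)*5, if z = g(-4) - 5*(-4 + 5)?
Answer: -19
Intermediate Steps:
g(v) = 2 - v
z = 1 (z = (2 - 1*(-4)) - 5*(-4 + 5) = (2 + 4) - 5*1 = 6 - 5 = 1)
z + (2*1 - 6)*5 = 1 + (2*1 - 6)*5 = 1 + (2 - 6)*5 = 1 - 4*5 = 1 - 20 = -19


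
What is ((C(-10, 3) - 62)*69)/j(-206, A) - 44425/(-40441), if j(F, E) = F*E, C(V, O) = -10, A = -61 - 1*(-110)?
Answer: 324668419/204105727 ≈ 1.5907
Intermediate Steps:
A = 49 (A = -61 + 110 = 49)
j(F, E) = E*F
((C(-10, 3) - 62)*69)/j(-206, A) - 44425/(-40441) = ((-10 - 62)*69)/((49*(-206))) - 44425/(-40441) = -72*69/(-10094) - 44425*(-1/40441) = -4968*(-1/10094) + 44425/40441 = 2484/5047 + 44425/40441 = 324668419/204105727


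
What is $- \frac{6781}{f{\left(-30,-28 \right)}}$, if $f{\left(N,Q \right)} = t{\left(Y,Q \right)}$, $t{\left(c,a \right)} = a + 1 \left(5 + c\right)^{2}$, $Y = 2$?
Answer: $- \frac{6781}{21} \approx -322.9$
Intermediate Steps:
$t{\left(c,a \right)} = a + \left(5 + c\right)^{2}$
$f{\left(N,Q \right)} = 49 + Q$ ($f{\left(N,Q \right)} = Q + \left(5 + 2\right)^{2} = Q + 7^{2} = Q + 49 = 49 + Q$)
$- \frac{6781}{f{\left(-30,-28 \right)}} = - \frac{6781}{49 - 28} = - \frac{6781}{21}$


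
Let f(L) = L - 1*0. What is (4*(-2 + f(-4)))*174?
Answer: -4176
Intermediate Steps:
f(L) = L (f(L) = L + 0 = L)
(4*(-2 + f(-4)))*174 = (4*(-2 - 4))*174 = (4*(-6))*174 = -24*174 = -4176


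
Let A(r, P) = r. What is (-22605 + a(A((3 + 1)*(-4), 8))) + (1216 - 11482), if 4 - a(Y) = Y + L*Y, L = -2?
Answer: -32883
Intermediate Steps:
a(Y) = 4 + Y (a(Y) = 4 - (Y - 2*Y) = 4 - (-1)*Y = 4 + Y)
(-22605 + a(A((3 + 1)*(-4), 8))) + (1216 - 11482) = (-22605 + (4 + (3 + 1)*(-4))) + (1216 - 11482) = (-22605 + (4 + 4*(-4))) - 10266 = (-22605 + (4 - 16)) - 10266 = (-22605 - 12) - 10266 = -22617 - 10266 = -32883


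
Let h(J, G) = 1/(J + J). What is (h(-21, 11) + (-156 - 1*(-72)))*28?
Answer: -7058/3 ≈ -2352.7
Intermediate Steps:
h(J, G) = 1/(2*J)
(h(-21, 11) + (-156 - 1*(-72)))*28 = ((½)/(-21) + (-156 - 1*(-72)))*28 = ((½)*(-1/21) + (-156 + 72))*28 = (-1/42 - 84)*28 = -3529/42*28 = -7058/3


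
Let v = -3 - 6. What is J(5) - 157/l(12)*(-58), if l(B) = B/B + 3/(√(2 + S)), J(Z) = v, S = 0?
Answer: -18275/7 + 27318*√2/7 ≈ 2908.4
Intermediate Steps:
v = -9
J(Z) = -9
l(B) = 1 + 3*√2/2 (l(B) = B/B + 3/(√(2 + 0)) = 1 + 3/(√2) = 1 + 3*(√2/2) = 1 + 3*√2/2)
J(5) - 157/l(12)*(-58) = -9 - 157/(1 + 3*√2/2)*(-58) = -9 + 9106/(1 + 3*√2/2)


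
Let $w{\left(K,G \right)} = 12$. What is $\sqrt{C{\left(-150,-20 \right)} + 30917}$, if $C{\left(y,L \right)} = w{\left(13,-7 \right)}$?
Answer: $\sqrt{30929} \approx 175.87$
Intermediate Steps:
$C{\left(y,L \right)} = 12$
$\sqrt{C{\left(-150,-20 \right)} + 30917} = \sqrt{12 + 30917} = \sqrt{30929}$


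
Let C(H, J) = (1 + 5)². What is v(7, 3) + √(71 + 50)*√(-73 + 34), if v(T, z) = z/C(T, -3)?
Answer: 1/12 + 11*I*√39 ≈ 0.083333 + 68.695*I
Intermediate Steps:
C(H, J) = 36 (C(H, J) = 6² = 36)
v(T, z) = z/36
v(7, 3) + √(71 + 50)*√(-73 + 34) = (1/36)*3 + √(71 + 50)*√(-73 + 34) = 1/12 + √121*√(-39) = 1/12 + 11*(I*√39) = 1/12 + 11*I*√39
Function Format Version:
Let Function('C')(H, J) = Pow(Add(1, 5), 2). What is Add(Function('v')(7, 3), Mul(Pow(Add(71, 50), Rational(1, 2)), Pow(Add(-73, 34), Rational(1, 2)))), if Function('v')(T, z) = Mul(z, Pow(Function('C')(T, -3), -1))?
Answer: Add(Rational(1, 12), Mul(11, I, Pow(39, Rational(1, 2)))) ≈ Add(0.083333, Mul(68.695, I))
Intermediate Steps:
Function('C')(H, J) = 36 (Function('C')(H, J) = Pow(6, 2) = 36)
Function('v')(T, z) = Mul(Rational(1, 36), z) (Function('v')(T, z) = Mul(z, Pow(36, -1)) = Mul(z, Rational(1, 36)) = Mul(Rational(1, 36), z))
Add(Function('v')(7, 3), Mul(Pow(Add(71, 50), Rational(1, 2)), Pow(Add(-73, 34), Rational(1, 2)))) = Add(Mul(Rational(1, 36), 3), Mul(Pow(Add(71, 50), Rational(1, 2)), Pow(Add(-73, 34), Rational(1, 2)))) = Add(Rational(1, 12), Mul(Pow(121, Rational(1, 2)), Pow(-39, Rational(1, 2)))) = Add(Rational(1, 12), Mul(11, Mul(I, Pow(39, Rational(1, 2))))) = Add(Rational(1, 12), Mul(11, I, Pow(39, Rational(1, 2))))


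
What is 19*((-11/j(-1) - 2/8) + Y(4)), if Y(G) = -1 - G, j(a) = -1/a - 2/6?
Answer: -1653/4 ≈ -413.25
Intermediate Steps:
j(a) = -⅓ - 1/a (j(a) = -1/a - 2*⅙ = -1/a - ⅓ = -⅓ - 1/a)
19*((-11/j(-1) - 2/8) + Y(4)) = 19*((-11*(-3/(-3 - 1*(-1))) - 2/8) + (-1 - 1*4)) = 19*((-11*(-3/(-3 + 1)) - 2*⅛) + (-1 - 4)) = 19*((-11/((⅓)*(-1)*(-2)) - ¼) - 5) = 19*((-11/⅔ - ¼) - 5) = 19*((-11*3/2 - ¼) - 5) = 19*((-33/2 - ¼) - 5) = 19*(-67/4 - 5) = 19*(-87/4) = -1653/4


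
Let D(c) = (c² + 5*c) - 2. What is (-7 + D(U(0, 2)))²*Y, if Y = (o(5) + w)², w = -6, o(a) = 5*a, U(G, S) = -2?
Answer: 81225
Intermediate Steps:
D(c) = -2 + c² + 5*c
Y = 361 (Y = (5*5 - 6)² = (25 - 6)² = 19² = 361)
(-7 + D(U(0, 2)))²*Y = (-7 + (-2 + (-2)² + 5*(-2)))²*361 = (-7 + (-2 + 4 - 10))²*361 = (-7 - 8)²*361 = (-15)²*361 = 225*361 = 81225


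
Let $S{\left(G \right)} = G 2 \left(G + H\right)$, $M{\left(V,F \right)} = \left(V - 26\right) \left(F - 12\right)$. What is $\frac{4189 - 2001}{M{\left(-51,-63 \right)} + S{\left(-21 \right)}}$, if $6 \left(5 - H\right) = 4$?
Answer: $\frac{2188}{6475} \approx 0.33791$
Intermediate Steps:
$H = \frac{13}{3}$ ($H = 5 - \frac{2}{3} = \frac{13}{3} \approx 4.3333$)
$M{\left(V,F \right)} = \left(-26 + V\right) \left(-12 + F\right)$
$S{\left(G \right)} = 2 G \left(\frac{13}{3} + G\right)$ ($S{\left(G \right)} = G 2 \left(G + \frac{13}{3}\right) = 2 G \left(\frac{13}{3} + G\right)$)
$\frac{4189 - 2001}{M{\left(-51,-63 \right)} + S{\left(-21 \right)}} = \frac{4189 - 2001}{\left(312 - -1638 - -612 - -3213\right) + \frac{2}{3} \left(-21\right) \left(13 + 3 \left(-21\right)\right)} = \frac{2188}{\left(312 + 1638 + 612 + 3213\right) + \frac{2}{3} \left(-21\right) \left(13 - 63\right)} = \frac{2188}{5775 + \frac{2}{3} \left(-21\right) \left(-50\right)} = \frac{2188}{5775 + 700} = \frac{2188}{6475}$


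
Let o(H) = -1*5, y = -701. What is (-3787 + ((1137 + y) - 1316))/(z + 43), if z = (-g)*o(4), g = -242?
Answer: 4667/1167 ≈ 3.9991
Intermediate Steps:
o(H) = -5
z = -1210 (z = -1*(-242)*(-5) = 242*(-5) = -1210)
(-3787 + ((1137 + y) - 1316))/(z + 43) = (-3787 + ((1137 - 701) - 1316))/(-1210 + 43) = (-3787 + (436 - 1316))/(-1167) = (-3787 - 880)*(-1/1167) = -4667*(-1/1167) = 4667/1167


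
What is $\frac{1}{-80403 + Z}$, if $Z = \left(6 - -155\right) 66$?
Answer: $- \frac{1}{69777} \approx -1.4331 \cdot 10^{-5}$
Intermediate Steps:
$Z = 10626$ ($Z = \left(6 + 155\right) 66 = 161 \cdot 66 = 10626$)
$\frac{1}{-80403 + Z} = \frac{1}{-80403 + 10626} = \frac{1}{-69777} = - \frac{1}{69777}$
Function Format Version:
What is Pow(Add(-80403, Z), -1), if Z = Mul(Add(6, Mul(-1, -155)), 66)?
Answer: Rational(-1, 69777) ≈ -1.4331e-5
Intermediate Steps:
Z = 10626 (Z = Mul(Add(6, 155), 66) = Mul(161, 66) = 10626)
Pow(Add(-80403, Z), -1) = Pow(Add(-80403, 10626), -1) = Pow(-69777, -1) = Rational(-1, 69777)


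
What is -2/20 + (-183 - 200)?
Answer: -3831/10 ≈ -383.10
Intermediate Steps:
-2/20 + (-183 - 200) = -2*1/20 - 383 = -⅒ - 383 = -3831/10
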